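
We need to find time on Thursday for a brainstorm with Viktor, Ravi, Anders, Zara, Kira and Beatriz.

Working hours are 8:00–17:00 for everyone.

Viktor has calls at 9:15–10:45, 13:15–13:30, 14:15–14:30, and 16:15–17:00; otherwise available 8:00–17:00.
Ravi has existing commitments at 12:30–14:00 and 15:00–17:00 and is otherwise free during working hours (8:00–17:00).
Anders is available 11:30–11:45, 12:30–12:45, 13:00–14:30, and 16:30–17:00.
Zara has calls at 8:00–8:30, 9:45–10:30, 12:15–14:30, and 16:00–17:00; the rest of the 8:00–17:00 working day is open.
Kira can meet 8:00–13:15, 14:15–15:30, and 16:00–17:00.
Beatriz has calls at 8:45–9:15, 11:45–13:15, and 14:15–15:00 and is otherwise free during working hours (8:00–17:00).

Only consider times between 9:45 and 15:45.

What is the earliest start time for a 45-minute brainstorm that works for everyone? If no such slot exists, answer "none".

none

Viktor free within 08:00–17:00: 08:00–09:15, 10:45–13:15, 13:30–14:15, 14:30–16:15.
Ravi free within 08:00–17:00: 08:00–12:30, 14:00–15:00.
Zara free within 08:00–17:00: 08:30–09:45, 10:30–12:15, 14:30–16:00.
Beatriz free within 08:00–17:00: 08:00–08:45, 09:15–11:45, 13:15–14:15, 15:00–17:00.
Viktor ∩ Ravi: 08:00–09:15, 10:45–12:30, 14:00–14:15, 14:30–15:00.
Viktor ∩ Ravi ∩ Anders: 11:30–11:45, 14:00–14:15.
Viktor ∩ Ravi ∩ Anders ∩ Zara: 11:30–11:45.
Viktor ∩ Ravi ∩ Anders ∩ Zara ∩ Kira: 11:30–11:45.
Viktor ∩ Ravi ∩ Anders ∩ Zara ∩ Kira ∩ Beatriz: 11:30–11:45.
Restricted to 09:45–15:45: 11:30–11:45.
Windows ≥ 45 min: (none).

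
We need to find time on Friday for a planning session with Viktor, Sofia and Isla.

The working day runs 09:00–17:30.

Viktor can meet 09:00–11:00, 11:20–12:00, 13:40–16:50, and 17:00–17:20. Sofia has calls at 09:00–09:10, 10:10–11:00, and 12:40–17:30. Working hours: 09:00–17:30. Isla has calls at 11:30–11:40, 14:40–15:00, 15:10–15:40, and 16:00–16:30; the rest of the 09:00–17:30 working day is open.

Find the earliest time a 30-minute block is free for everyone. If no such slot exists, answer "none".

09:10

Sofia free within 09:00–17:30: 09:10–10:10, 11:00–12:40.
Isla free within 09:00–17:30: 09:00–11:30, 11:40–14:40, 15:00–15:10, 15:40–16:00, 16:30–17:30.
Viktor ∩ Sofia: 09:10–10:10, 11:20–12:00.
Viktor ∩ Sofia ∩ Isla: 09:10–10:10, 11:20–11:30, 11:40–12:00.
Windows ≥ 30 min: 09:10–10:10.
Earliest such window starts at 09:10.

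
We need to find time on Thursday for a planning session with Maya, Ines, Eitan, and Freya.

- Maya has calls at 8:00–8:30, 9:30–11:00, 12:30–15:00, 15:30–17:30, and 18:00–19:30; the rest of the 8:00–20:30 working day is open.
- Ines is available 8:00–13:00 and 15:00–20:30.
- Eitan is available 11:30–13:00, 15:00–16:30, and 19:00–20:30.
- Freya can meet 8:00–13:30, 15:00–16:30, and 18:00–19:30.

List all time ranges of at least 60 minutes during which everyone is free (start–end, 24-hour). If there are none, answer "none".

11:30–12:30

Maya free within 08:00–20:30: 08:30–09:30, 11:00–12:30, 15:00–15:30, 17:30–18:00, 19:30–20:30.
Maya ∩ Ines: 08:30–09:30, 11:00–12:30, 15:00–15:30, 17:30–18:00, 19:30–20:30.
Maya ∩ Ines ∩ Eitan: 11:30–12:30, 15:00–15:30, 19:30–20:30.
Maya ∩ Ines ∩ Eitan ∩ Freya: 11:30–12:30, 15:00–15:30.
Windows ≥ 60 min: 11:30–12:30.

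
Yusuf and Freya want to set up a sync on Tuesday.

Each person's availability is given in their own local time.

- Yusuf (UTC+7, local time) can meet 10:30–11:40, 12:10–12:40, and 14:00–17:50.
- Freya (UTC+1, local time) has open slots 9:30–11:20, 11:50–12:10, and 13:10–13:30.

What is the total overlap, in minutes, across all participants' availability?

110 minutes

Yusuf → UTC: 03:30–04:40, 05:10–05:40, 07:00–10:50.
Freya → UTC: 08:30–10:20, 10:50–11:10, 12:10–12:30.
Yusuf ∩ Freya: 08:30–10:20.
Total common minutes: 110.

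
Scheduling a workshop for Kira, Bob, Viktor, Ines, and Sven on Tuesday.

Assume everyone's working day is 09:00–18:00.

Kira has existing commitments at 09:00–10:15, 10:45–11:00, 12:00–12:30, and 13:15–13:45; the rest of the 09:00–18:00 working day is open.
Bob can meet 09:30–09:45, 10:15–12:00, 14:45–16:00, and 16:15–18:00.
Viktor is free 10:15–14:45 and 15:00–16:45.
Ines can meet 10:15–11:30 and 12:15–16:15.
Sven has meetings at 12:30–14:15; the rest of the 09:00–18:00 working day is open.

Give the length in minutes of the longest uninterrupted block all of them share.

Kira free within 09:00–18:00: 10:15–10:45, 11:00–12:00, 12:30–13:15, 13:45–18:00.
Sven free within 09:00–18:00: 09:00–12:30, 14:15–18:00.
Kira ∩ Bob: 10:15–10:45, 11:00–12:00, 14:45–16:00, 16:15–18:00.
Kira ∩ Bob ∩ Viktor: 10:15–10:45, 11:00–12:00, 15:00–16:00, 16:15–16:45.
Kira ∩ Bob ∩ Viktor ∩ Ines: 10:15–10:45, 11:00–11:30, 15:00–16:00.
Kira ∩ Bob ∩ Viktor ∩ Ines ∩ Sven: 10:15–10:45, 11:00–11:30, 15:00–16:00.
Common window lengths: 30, 30, 60 min; longest is 60.

60 minutes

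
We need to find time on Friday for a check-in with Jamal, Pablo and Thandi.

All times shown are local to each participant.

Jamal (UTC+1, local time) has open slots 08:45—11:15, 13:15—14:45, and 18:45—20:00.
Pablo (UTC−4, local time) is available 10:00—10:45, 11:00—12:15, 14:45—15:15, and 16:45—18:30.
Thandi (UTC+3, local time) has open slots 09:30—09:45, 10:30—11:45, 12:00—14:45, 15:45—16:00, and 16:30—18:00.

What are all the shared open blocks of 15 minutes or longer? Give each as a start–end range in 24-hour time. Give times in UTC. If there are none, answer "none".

none

Jamal → UTC: 07:45–10:15, 12:15–13:45, 17:45–19:00.
Pablo → UTC: 14:00–14:45, 15:00–16:15, 18:45–19:15, 20:45–22:30.
Thandi → UTC: 06:30–06:45, 07:30–08:45, 09:00–11:45, 12:45–13:00, 13:30–15:00.
Jamal ∩ Pablo: 18:45–19:00.
Jamal ∩ Pablo ∩ Thandi: (none).
Windows ≥ 15 min: (none).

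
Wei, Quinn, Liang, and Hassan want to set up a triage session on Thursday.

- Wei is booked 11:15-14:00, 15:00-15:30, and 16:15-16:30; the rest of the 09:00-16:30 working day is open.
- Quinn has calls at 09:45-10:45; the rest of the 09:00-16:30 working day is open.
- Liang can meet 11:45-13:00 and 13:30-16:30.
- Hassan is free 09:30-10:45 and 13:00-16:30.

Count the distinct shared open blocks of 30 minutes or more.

Wei free within 09:00–16:30: 09:00–11:15, 14:00–15:00, 15:30–16:15.
Quinn free within 09:00–16:30: 09:00–09:45, 10:45–16:30.
Wei ∩ Quinn: 09:00–09:45, 10:45–11:15, 14:00–15:00, 15:30–16:15.
Wei ∩ Quinn ∩ Liang: 14:00–15:00, 15:30–16:15.
Wei ∩ Quinn ∩ Liang ∩ Hassan: 14:00–15:00, 15:30–16:15.
Windows ≥ 30 min: 14:00–15:00, 15:30–16:15.
That's 2 windows.

2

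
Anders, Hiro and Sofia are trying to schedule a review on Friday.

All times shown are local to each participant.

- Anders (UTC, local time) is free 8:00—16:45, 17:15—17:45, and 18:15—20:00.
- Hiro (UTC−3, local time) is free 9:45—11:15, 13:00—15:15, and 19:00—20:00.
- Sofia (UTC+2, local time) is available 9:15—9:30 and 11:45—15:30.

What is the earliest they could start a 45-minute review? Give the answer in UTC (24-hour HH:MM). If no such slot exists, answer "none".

Anders → UTC: 08:00–16:45, 17:15–17:45, 18:15–20:00.
Hiro → UTC: 12:45–14:15, 16:00–18:15, 22:00–23:00.
Sofia → UTC: 07:15–07:30, 09:45–13:30.
Anders ∩ Hiro: 12:45–14:15, 16:00–16:45, 17:15–17:45.
Anders ∩ Hiro ∩ Sofia: 12:45–13:30.
Windows ≥ 45 min: 12:45–13:30.
Earliest such window starts at 12:45.

12:45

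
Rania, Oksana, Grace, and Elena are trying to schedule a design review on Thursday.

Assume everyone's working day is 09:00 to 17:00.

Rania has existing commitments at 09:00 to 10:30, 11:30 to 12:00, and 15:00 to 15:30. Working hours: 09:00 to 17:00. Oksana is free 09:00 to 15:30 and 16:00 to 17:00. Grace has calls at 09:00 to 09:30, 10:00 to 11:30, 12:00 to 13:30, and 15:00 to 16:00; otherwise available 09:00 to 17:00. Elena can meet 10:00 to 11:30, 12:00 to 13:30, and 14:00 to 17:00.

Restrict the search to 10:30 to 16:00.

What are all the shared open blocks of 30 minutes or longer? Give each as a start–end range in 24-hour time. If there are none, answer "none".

Rania free within 09:00–17:00: 10:30–11:30, 12:00–15:00, 15:30–17:00.
Grace free within 09:00–17:00: 09:30–10:00, 11:30–12:00, 13:30–15:00, 16:00–17:00.
Rania ∩ Oksana: 10:30–11:30, 12:00–15:00, 16:00–17:00.
Rania ∩ Oksana ∩ Grace: 13:30–15:00, 16:00–17:00.
Rania ∩ Oksana ∩ Grace ∩ Elena: 14:00–15:00, 16:00–17:00.
Restricted to 10:30–16:00: 14:00–15:00.
Windows ≥ 30 min: 14:00–15:00.

14:00–15:00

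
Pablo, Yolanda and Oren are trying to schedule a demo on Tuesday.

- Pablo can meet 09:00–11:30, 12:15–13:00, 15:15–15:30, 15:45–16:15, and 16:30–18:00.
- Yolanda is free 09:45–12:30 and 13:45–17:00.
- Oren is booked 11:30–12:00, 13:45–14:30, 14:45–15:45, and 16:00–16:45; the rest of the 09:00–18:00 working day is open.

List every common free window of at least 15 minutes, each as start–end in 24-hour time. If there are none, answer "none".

09:45–11:30, 12:15–12:30, 15:45–16:00, 16:45–17:00

Oren free within 09:00–18:00: 09:00–11:30, 12:00–13:45, 14:30–14:45, 15:45–16:00, 16:45–18:00.
Pablo ∩ Yolanda: 09:45–11:30, 12:15–12:30, 15:15–15:30, 15:45–16:15, 16:30–17:00.
Pablo ∩ Yolanda ∩ Oren: 09:45–11:30, 12:15–12:30, 15:45–16:00, 16:45–17:00.
Windows ≥ 15 min: 09:45–11:30, 12:15–12:30, 15:45–16:00, 16:45–17:00.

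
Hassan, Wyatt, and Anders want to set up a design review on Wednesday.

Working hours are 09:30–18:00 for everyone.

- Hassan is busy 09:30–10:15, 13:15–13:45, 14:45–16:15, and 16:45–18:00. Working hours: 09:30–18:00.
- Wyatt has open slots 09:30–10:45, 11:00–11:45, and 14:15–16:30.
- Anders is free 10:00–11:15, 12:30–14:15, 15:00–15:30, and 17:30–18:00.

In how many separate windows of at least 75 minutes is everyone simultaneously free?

Hassan free within 09:30–18:00: 10:15–13:15, 13:45–14:45, 16:15–16:45.
Hassan ∩ Wyatt: 10:15–10:45, 11:00–11:45, 14:15–14:45, 16:15–16:30.
Hassan ∩ Wyatt ∩ Anders: 10:15–10:45, 11:00–11:15.
Windows ≥ 75 min: (none).
That's 0 windows.

0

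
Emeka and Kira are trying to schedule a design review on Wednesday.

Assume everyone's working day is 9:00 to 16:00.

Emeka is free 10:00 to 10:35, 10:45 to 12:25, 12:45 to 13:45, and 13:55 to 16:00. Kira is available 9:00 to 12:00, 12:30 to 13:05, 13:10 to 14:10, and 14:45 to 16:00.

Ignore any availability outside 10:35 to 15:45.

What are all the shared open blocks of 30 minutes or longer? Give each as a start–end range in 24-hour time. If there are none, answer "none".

Emeka ∩ Kira: 10:00–10:35, 10:45–12:00, 12:45–13:05, 13:10–13:45, 13:55–14:10, 14:45–16:00.
Restricted to 10:35–15:45: 10:45–12:00, 12:45–13:05, 13:10–13:45, 13:55–14:10, 14:45–15:45.
Windows ≥ 30 min: 10:45–12:00, 13:10–13:45, 14:45–15:45.

10:45–12:00, 13:10–13:45, 14:45–15:45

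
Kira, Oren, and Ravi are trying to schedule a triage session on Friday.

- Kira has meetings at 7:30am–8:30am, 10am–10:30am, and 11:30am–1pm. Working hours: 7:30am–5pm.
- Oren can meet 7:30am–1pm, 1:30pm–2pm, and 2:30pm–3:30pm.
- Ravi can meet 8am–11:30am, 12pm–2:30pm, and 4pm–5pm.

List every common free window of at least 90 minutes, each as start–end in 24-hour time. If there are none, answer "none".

08:30–10:00

Kira free within 07:30–17:00: 08:30–10:00, 10:30–11:30, 13:00–17:00.
Kira ∩ Oren: 08:30–10:00, 10:30–11:30, 13:30–14:00, 14:30–15:30.
Kira ∩ Oren ∩ Ravi: 08:30–10:00, 10:30–11:30, 13:30–14:00.
Windows ≥ 90 min: 08:30–10:00.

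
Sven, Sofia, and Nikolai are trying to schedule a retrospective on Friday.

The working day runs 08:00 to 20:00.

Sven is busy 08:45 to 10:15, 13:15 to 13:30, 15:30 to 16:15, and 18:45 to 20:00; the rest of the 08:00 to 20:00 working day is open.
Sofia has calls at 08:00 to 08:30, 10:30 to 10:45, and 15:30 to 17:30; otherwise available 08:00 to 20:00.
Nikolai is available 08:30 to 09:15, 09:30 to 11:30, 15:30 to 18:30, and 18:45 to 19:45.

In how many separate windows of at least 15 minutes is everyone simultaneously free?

4

Sven free within 08:00–20:00: 08:00–08:45, 10:15–13:15, 13:30–15:30, 16:15–18:45.
Sofia free within 08:00–20:00: 08:30–10:30, 10:45–15:30, 17:30–20:00.
Sven ∩ Sofia: 08:30–08:45, 10:15–10:30, 10:45–13:15, 13:30–15:30, 17:30–18:45.
Sven ∩ Sofia ∩ Nikolai: 08:30–08:45, 10:15–10:30, 10:45–11:30, 17:30–18:30.
Windows ≥ 15 min: 08:30–08:45, 10:15–10:30, 10:45–11:30, 17:30–18:30.
That's 4 windows.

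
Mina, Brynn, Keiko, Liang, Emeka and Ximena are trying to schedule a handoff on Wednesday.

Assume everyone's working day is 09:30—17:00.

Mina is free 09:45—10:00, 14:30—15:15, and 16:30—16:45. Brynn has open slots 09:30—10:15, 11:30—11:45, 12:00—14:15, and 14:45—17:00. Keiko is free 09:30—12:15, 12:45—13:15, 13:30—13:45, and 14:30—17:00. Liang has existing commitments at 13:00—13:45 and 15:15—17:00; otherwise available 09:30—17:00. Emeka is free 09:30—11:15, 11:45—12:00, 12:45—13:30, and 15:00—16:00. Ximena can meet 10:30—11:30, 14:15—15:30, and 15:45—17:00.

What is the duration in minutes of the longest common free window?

15 minutes

Liang free within 09:30–17:00: 09:30–13:00, 13:45–15:15.
Mina ∩ Brynn: 09:45–10:00, 14:45–15:15, 16:30–16:45.
Mina ∩ Brynn ∩ Keiko: 09:45–10:00, 14:45–15:15, 16:30–16:45.
Mina ∩ Brynn ∩ Keiko ∩ Liang: 09:45–10:00, 14:45–15:15.
Mina ∩ Brynn ∩ Keiko ∩ Liang ∩ Emeka: 09:45–10:00, 15:00–15:15.
Mina ∩ Brynn ∩ Keiko ∩ Liang ∩ Emeka ∩ Ximena: 15:00–15:15.
Single common window of 15 minutes.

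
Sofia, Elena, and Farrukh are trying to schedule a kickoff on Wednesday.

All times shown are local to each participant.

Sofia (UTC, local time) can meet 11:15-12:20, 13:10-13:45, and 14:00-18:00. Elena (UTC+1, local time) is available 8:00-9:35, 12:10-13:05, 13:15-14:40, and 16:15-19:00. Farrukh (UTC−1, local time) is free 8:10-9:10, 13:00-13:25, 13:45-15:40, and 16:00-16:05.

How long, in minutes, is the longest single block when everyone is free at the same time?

Sofia → UTC: 11:15–12:20, 13:10–13:45, 14:00–18:00.
Elena → UTC: 07:00–08:35, 11:10–12:05, 12:15–13:40, 15:15–18:00.
Farrukh → UTC: 09:10–10:10, 14:00–14:25, 14:45–16:40, 17:00–17:05.
Sofia ∩ Elena: 11:15–12:05, 12:15–12:20, 13:10–13:40, 15:15–18:00.
Sofia ∩ Elena ∩ Farrukh: 15:15–16:40, 17:00–17:05.
Common window lengths: 85, 5 min; longest is 85.

85 minutes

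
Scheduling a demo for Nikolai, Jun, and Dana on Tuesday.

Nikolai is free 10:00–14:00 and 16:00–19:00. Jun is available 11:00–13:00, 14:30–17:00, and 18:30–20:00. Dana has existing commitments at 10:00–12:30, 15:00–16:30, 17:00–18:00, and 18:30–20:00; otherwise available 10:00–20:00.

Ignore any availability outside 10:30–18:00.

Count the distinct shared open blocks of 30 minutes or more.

Dana free within 10:00–20:00: 12:30–15:00, 16:30–17:00, 18:00–18:30.
Nikolai ∩ Jun: 11:00–13:00, 16:00–17:00, 18:30–19:00.
Nikolai ∩ Jun ∩ Dana: 12:30–13:00, 16:30–17:00.
Restricted to 10:30–18:00: 12:30–13:00, 16:30–17:00.
Windows ≥ 30 min: 12:30–13:00, 16:30–17:00.
That's 2 windows.

2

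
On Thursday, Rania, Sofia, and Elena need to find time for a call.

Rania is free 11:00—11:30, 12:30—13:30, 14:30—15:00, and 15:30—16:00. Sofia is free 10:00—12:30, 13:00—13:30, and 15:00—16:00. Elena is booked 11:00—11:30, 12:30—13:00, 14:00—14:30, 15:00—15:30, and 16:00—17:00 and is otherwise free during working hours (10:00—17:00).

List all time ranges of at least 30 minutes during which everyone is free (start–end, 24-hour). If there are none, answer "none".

13:00–13:30, 15:30–16:00

Elena free within 10:00–17:00: 10:00–11:00, 11:30–12:30, 13:00–14:00, 14:30–15:00, 15:30–16:00.
Rania ∩ Sofia: 11:00–11:30, 13:00–13:30, 15:30–16:00.
Rania ∩ Sofia ∩ Elena: 13:00–13:30, 15:30–16:00.
Windows ≥ 30 min: 13:00–13:30, 15:30–16:00.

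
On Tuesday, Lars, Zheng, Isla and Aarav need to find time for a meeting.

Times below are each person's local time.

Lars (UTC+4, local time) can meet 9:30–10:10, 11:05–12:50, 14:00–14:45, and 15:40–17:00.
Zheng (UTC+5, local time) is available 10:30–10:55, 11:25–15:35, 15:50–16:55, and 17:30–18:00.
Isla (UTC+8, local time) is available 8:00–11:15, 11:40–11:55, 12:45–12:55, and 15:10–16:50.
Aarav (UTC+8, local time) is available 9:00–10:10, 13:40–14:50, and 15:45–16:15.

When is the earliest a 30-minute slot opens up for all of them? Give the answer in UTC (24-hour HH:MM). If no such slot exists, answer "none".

Lars → UTC: 05:30–06:10, 07:05–08:50, 10:00–10:45, 11:40–13:00.
Zheng → UTC: 05:30–05:55, 06:25–10:35, 10:50–11:55, 12:30–13:00.
Isla → UTC: 00:00–03:15, 03:40–03:55, 04:45–04:55, 07:10–08:50.
Aarav → UTC: 01:00–02:10, 05:40–06:50, 07:45–08:15.
Lars ∩ Zheng: 05:30–05:55, 07:05–08:50, 10:00–10:35, 11:40–11:55, 12:30–13:00.
Lars ∩ Zheng ∩ Isla: 07:10–08:50.
Lars ∩ Zheng ∩ Isla ∩ Aarav: 07:45–08:15.
Windows ≥ 30 min: 07:45–08:15.
Earliest such window starts at 07:45.

07:45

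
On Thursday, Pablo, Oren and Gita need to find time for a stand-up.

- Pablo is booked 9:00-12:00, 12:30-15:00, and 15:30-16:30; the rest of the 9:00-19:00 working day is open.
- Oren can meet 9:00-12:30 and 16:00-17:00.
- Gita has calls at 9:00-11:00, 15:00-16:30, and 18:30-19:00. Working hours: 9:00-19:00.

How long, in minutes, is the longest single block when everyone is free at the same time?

30 minutes

Pablo free within 09:00–19:00: 12:00–12:30, 15:00–15:30, 16:30–19:00.
Gita free within 09:00–19:00: 11:00–15:00, 16:30–18:30.
Pablo ∩ Oren: 12:00–12:30, 16:30–17:00.
Pablo ∩ Oren ∩ Gita: 12:00–12:30, 16:30–17:00.
Common window lengths: 30, 30 min; longest is 30.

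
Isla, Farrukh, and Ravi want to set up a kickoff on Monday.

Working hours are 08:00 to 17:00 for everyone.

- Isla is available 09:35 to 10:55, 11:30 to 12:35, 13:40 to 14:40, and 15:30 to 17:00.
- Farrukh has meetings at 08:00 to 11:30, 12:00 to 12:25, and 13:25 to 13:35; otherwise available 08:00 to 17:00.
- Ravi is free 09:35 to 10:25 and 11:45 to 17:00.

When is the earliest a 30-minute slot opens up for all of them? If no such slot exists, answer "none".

13:40

Farrukh free within 08:00–17:00: 11:30–12:00, 12:25–13:25, 13:35–17:00.
Isla ∩ Farrukh: 11:30–12:00, 12:25–12:35, 13:40–14:40, 15:30–17:00.
Isla ∩ Farrukh ∩ Ravi: 11:45–12:00, 12:25–12:35, 13:40–14:40, 15:30–17:00.
Windows ≥ 30 min: 13:40–14:40, 15:30–17:00.
Earliest such window starts at 13:40.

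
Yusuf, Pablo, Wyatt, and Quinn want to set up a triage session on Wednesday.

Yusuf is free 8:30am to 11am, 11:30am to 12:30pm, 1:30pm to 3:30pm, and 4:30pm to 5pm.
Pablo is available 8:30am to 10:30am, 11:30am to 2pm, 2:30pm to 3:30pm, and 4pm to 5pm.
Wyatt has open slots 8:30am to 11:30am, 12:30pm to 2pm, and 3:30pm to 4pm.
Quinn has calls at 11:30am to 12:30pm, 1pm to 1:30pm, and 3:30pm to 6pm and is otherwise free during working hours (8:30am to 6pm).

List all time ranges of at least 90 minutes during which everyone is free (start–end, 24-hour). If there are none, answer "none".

08:30–10:30

Quinn free within 08:30–18:00: 08:30–11:30, 12:30–13:00, 13:30–15:30.
Yusuf ∩ Pablo: 08:30–10:30, 11:30–12:30, 13:30–14:00, 14:30–15:30, 16:30–17:00.
Yusuf ∩ Pablo ∩ Wyatt: 08:30–10:30, 13:30–14:00.
Yusuf ∩ Pablo ∩ Wyatt ∩ Quinn: 08:30–10:30, 13:30–14:00.
Windows ≥ 90 min: 08:30–10:30.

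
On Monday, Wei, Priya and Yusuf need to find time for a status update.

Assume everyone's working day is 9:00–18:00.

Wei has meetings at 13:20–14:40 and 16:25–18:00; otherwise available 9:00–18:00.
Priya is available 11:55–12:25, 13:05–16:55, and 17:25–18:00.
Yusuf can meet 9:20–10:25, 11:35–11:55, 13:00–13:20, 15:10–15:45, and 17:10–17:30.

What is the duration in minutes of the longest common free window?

Wei free within 09:00–18:00: 09:00–13:20, 14:40–16:25.
Wei ∩ Priya: 11:55–12:25, 13:05–13:20, 14:40–16:25.
Wei ∩ Priya ∩ Yusuf: 13:05–13:20, 15:10–15:45.
Common window lengths: 15, 35 min; longest is 35.

35 minutes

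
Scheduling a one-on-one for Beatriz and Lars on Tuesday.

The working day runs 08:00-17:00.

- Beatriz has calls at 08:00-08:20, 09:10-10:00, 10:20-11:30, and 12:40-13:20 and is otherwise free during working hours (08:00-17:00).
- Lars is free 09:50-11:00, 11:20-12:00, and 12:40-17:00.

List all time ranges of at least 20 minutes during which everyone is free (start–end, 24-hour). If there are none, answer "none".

10:00–10:20, 11:30–12:00, 13:20–17:00

Beatriz free within 08:00–17:00: 08:20–09:10, 10:00–10:20, 11:30–12:40, 13:20–17:00.
Beatriz ∩ Lars: 10:00–10:20, 11:30–12:00, 13:20–17:00.
Windows ≥ 20 min: 10:00–10:20, 11:30–12:00, 13:20–17:00.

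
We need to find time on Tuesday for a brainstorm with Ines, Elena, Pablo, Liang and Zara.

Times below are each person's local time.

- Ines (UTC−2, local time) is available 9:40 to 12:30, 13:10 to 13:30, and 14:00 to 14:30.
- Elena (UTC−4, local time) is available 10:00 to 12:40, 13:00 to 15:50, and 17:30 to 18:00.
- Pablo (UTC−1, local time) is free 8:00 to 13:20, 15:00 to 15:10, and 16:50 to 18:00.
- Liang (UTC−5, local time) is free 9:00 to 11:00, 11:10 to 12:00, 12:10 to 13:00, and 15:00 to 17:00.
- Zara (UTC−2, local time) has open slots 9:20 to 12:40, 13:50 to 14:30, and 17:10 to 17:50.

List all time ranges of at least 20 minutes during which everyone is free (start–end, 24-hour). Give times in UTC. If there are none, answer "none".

Ines → UTC: 11:40–14:30, 15:10–15:30, 16:00–16:30.
Elena → UTC: 14:00–16:40, 17:00–19:50, 21:30–22:00.
Pablo → UTC: 09:00–14:20, 16:00–16:10, 17:50–19:00.
Liang → UTC: 14:00–16:00, 16:10–17:00, 17:10–18:00, 20:00–22:00.
Zara → UTC: 11:20–14:40, 15:50–16:30, 19:10–19:50.
Ines ∩ Elena: 14:00–14:30, 15:10–15:30, 16:00–16:30.
Ines ∩ Elena ∩ Pablo: 14:00–14:20, 16:00–16:10.
Ines ∩ Elena ∩ Pablo ∩ Liang: 14:00–14:20.
Ines ∩ Elena ∩ Pablo ∩ Liang ∩ Zara: 14:00–14:20.
Windows ≥ 20 min: 14:00–14:20.

14:00–14:20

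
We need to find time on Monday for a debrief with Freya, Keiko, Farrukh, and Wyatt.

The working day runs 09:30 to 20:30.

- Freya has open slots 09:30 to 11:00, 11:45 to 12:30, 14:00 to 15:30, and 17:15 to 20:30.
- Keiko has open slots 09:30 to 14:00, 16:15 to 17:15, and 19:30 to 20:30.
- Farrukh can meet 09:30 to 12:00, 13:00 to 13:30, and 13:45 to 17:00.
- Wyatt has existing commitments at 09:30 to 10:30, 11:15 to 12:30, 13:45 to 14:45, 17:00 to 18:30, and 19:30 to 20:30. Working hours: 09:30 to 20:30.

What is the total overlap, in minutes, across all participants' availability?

Wyatt free within 09:30–20:30: 10:30–11:15, 12:30–13:45, 14:45–17:00, 18:30–19:30.
Freya ∩ Keiko: 09:30–11:00, 11:45–12:30, 19:30–20:30.
Freya ∩ Keiko ∩ Farrukh: 09:30–11:00, 11:45–12:00.
Freya ∩ Keiko ∩ Farrukh ∩ Wyatt: 10:30–11:00.
Total common minutes: 30.

30 minutes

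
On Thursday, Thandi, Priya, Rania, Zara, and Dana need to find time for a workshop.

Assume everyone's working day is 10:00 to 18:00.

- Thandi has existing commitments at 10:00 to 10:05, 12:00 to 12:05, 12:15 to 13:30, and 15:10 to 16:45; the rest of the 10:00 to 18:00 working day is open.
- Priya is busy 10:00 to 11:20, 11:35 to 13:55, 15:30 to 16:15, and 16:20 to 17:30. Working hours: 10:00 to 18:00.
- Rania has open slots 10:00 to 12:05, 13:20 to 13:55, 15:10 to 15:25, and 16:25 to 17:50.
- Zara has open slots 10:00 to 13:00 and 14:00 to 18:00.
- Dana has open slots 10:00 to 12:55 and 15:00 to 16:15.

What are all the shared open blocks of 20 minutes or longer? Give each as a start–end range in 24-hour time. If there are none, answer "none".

none

Thandi free within 10:00–18:00: 10:05–12:00, 12:05–12:15, 13:30–15:10, 16:45–18:00.
Priya free within 10:00–18:00: 11:20–11:35, 13:55–15:30, 16:15–16:20, 17:30–18:00.
Thandi ∩ Priya: 11:20–11:35, 13:55–15:10, 17:30–18:00.
Thandi ∩ Priya ∩ Rania: 11:20–11:35, 17:30–17:50.
Thandi ∩ Priya ∩ Rania ∩ Zara: 11:20–11:35, 17:30–17:50.
Thandi ∩ Priya ∩ Rania ∩ Zara ∩ Dana: 11:20–11:35.
Windows ≥ 20 min: (none).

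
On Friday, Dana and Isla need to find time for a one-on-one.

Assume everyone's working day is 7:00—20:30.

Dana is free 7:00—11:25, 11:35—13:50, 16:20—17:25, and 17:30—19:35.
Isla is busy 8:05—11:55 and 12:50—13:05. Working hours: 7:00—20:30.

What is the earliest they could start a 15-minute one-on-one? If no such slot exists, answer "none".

Isla free within 07:00–20:30: 07:00–08:05, 11:55–12:50, 13:05–20:30.
Dana ∩ Isla: 07:00–08:05, 11:55–12:50, 13:05–13:50, 16:20–17:25, 17:30–19:35.
Windows ≥ 15 min: 07:00–08:05, 11:55–12:50, 13:05–13:50, 16:20–17:25, 17:30–19:35.
Earliest such window starts at 07:00.

07:00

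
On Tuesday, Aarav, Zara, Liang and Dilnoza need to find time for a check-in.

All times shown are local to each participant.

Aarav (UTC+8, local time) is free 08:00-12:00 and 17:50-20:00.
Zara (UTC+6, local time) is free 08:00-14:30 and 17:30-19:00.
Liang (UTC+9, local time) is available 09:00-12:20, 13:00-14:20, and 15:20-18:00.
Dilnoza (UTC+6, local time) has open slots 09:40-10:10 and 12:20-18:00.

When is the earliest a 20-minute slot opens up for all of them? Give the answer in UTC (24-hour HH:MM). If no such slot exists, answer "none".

Aarav → UTC: 00:00–04:00, 09:50–12:00.
Zara → UTC: 02:00–08:30, 11:30–13:00.
Liang → UTC: 00:00–03:20, 04:00–05:20, 06:20–09:00.
Dilnoza → UTC: 03:40–04:10, 06:20–12:00.
Aarav ∩ Zara: 02:00–04:00, 11:30–12:00.
Aarav ∩ Zara ∩ Liang: 02:00–03:20.
Aarav ∩ Zara ∩ Liang ∩ Dilnoza: (none).
Windows ≥ 20 min: (none).

none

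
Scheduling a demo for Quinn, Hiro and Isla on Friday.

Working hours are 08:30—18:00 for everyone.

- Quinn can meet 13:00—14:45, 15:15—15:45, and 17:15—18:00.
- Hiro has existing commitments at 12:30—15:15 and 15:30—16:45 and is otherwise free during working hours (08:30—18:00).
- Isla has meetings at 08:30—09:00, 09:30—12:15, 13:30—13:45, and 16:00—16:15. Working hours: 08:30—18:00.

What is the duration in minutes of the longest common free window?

Hiro free within 08:30–18:00: 08:30–12:30, 15:15–15:30, 16:45–18:00.
Isla free within 08:30–18:00: 09:00–09:30, 12:15–13:30, 13:45–16:00, 16:15–18:00.
Quinn ∩ Hiro: 15:15–15:30, 17:15–18:00.
Quinn ∩ Hiro ∩ Isla: 15:15–15:30, 17:15–18:00.
Common window lengths: 15, 45 min; longest is 45.

45 minutes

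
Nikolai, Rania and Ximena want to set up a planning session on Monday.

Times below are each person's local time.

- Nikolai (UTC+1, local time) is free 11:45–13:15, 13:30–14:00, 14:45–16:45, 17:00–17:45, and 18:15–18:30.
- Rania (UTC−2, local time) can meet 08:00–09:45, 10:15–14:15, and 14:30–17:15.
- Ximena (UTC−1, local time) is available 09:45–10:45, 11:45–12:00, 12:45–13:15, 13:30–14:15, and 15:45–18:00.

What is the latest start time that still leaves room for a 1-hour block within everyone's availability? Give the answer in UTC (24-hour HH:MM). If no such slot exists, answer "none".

Nikolai → UTC: 10:45–12:15, 12:30–13:00, 13:45–15:45, 16:00–16:45, 17:15–17:30.
Rania → UTC: 10:00–11:45, 12:15–16:15, 16:30–19:15.
Ximena → UTC: 10:45–11:45, 12:45–13:00, 13:45–14:15, 14:30–15:15, 16:45–19:00.
Nikolai ∩ Rania: 10:45–11:45, 12:30–13:00, 13:45–15:45, 16:00–16:15, 16:30–16:45, 17:15–17:30.
Nikolai ∩ Rania ∩ Ximena: 10:45–11:45, 12:45–13:00, 13:45–14:15, 14:30–15:15, 17:15–17:30.
Windows ≥ 60 min: 10:45–11:45.
Latest start in the last window 10:45–11:45 is 11:45 − 60 min = 10:45.

10:45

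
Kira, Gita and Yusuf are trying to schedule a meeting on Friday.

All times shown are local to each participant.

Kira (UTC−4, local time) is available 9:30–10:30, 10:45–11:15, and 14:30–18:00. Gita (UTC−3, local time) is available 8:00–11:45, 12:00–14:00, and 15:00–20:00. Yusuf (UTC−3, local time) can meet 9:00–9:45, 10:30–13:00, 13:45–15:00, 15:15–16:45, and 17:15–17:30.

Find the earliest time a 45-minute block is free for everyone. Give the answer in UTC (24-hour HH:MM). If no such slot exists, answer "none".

13:30

Kira → UTC: 13:30–14:30, 14:45–15:15, 18:30–22:00.
Gita → UTC: 11:00–14:45, 15:00–17:00, 18:00–23:00.
Yusuf → UTC: 12:00–12:45, 13:30–16:00, 16:45–18:00, 18:15–19:45, 20:15–20:30.
Kira ∩ Gita: 13:30–14:30, 15:00–15:15, 18:30–22:00.
Kira ∩ Gita ∩ Yusuf: 13:30–14:30, 15:00–15:15, 18:30–19:45, 20:15–20:30.
Windows ≥ 45 min: 13:30–14:30, 18:30–19:45.
Earliest such window starts at 13:30.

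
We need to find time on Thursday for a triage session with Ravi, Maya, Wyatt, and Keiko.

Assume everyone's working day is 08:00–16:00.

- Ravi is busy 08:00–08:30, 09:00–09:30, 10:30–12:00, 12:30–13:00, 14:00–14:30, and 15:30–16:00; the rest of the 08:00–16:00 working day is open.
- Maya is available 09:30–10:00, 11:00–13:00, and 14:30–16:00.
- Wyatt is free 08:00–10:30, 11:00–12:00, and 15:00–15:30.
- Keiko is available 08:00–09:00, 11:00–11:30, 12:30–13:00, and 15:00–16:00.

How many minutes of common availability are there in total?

Ravi free within 08:00–16:00: 08:30–09:00, 09:30–10:30, 12:00–12:30, 13:00–14:00, 14:30–15:30.
Ravi ∩ Maya: 09:30–10:00, 12:00–12:30, 14:30–15:30.
Ravi ∩ Maya ∩ Wyatt: 09:30–10:00, 15:00–15:30.
Ravi ∩ Maya ∩ Wyatt ∩ Keiko: 15:00–15:30.
Total common minutes: 30.

30 minutes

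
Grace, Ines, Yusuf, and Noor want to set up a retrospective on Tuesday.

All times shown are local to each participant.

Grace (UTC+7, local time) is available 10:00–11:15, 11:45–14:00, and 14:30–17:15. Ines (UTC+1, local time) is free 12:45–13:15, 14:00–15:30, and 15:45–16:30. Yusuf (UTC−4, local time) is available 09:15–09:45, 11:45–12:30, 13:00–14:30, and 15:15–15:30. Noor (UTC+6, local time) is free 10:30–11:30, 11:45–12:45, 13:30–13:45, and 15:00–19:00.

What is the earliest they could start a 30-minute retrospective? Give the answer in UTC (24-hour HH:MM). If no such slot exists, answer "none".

none

Grace → UTC: 03:00–04:15, 04:45–07:00, 07:30–10:15.
Ines → UTC: 11:45–12:15, 13:00–14:30, 14:45–15:30.
Yusuf → UTC: 13:15–13:45, 15:45–16:30, 17:00–18:30, 19:15–19:30.
Noor → UTC: 04:30–05:30, 05:45–06:45, 07:30–07:45, 09:00–13:00.
Grace ∩ Ines: (none).
Grace ∩ Ines ∩ Yusuf: (none).
Grace ∩ Ines ∩ Yusuf ∩ Noor: (none).
Windows ≥ 30 min: (none).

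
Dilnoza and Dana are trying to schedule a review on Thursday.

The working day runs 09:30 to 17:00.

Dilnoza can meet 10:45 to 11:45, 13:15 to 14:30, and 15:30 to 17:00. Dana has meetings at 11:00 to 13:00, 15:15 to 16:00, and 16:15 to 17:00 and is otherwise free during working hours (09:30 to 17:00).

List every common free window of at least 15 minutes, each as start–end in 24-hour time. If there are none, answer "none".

10:45–11:00, 13:15–14:30, 16:00–16:15

Dana free within 09:30–17:00: 09:30–11:00, 13:00–15:15, 16:00–16:15.
Dilnoza ∩ Dana: 10:45–11:00, 13:15–14:30, 16:00–16:15.
Windows ≥ 15 min: 10:45–11:00, 13:15–14:30, 16:00–16:15.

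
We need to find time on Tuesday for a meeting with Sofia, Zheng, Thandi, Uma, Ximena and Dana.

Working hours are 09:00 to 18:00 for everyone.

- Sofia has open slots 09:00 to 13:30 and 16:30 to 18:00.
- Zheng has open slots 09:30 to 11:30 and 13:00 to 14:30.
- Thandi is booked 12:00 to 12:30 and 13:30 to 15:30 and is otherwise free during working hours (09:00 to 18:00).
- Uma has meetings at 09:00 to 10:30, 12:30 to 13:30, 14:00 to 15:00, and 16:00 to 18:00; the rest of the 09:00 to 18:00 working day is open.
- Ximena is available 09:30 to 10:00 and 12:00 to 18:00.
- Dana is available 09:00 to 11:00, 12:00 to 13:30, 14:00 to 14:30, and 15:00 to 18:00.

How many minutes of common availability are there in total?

Thandi free within 09:00–18:00: 09:00–12:00, 12:30–13:30, 15:30–18:00.
Uma free within 09:00–18:00: 10:30–12:30, 13:30–14:00, 15:00–16:00.
Sofia ∩ Zheng: 09:30–11:30, 13:00–13:30.
Sofia ∩ Zheng ∩ Thandi: 09:30–11:30, 13:00–13:30.
Sofia ∩ Zheng ∩ Thandi ∩ Uma: 10:30–11:30.
Sofia ∩ Zheng ∩ Thandi ∩ Uma ∩ Ximena: (none).
Sofia ∩ Zheng ∩ Thandi ∩ Uma ∩ Ximena ∩ Dana: (none).
Total common minutes: 0.

0 minutes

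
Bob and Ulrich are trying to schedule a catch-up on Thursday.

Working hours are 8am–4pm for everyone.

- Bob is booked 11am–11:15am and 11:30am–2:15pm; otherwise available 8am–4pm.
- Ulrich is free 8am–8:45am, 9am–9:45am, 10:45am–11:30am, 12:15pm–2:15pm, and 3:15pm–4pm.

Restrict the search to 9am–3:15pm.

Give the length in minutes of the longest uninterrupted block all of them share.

45 minutes

Bob free within 08:00–16:00: 08:00–11:00, 11:15–11:30, 14:15–16:00.
Bob ∩ Ulrich: 08:00–08:45, 09:00–09:45, 10:45–11:00, 11:15–11:30, 15:15–16:00.
Restricted to 09:00–15:15: 09:00–09:45, 10:45–11:00, 11:15–11:30.
Common window lengths: 45, 15, 15 min; longest is 45.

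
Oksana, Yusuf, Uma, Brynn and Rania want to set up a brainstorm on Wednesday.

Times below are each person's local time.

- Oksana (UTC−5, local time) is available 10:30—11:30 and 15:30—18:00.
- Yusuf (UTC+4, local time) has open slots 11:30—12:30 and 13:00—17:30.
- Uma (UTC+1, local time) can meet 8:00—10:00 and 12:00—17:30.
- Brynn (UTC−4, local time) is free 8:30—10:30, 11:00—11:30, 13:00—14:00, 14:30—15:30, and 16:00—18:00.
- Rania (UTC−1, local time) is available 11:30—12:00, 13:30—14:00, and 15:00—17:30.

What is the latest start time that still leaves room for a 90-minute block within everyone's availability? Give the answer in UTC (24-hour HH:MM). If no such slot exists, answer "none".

Oksana → UTC: 15:30–16:30, 20:30–23:00.
Yusuf → UTC: 07:30–08:30, 09:00–13:30.
Uma → UTC: 07:00–09:00, 11:00–16:30.
Brynn → UTC: 12:30–14:30, 15:00–15:30, 17:00–18:00, 18:30–19:30, 20:00–22:00.
Rania → UTC: 12:30–13:00, 14:30–15:00, 16:00–18:30.
Oksana ∩ Yusuf: (none).
Oksana ∩ Yusuf ∩ Uma: (none).
Oksana ∩ Yusuf ∩ Uma ∩ Brynn: (none).
Oksana ∩ Yusuf ∩ Uma ∩ Brynn ∩ Rania: (none).
Windows ≥ 90 min: (none).

none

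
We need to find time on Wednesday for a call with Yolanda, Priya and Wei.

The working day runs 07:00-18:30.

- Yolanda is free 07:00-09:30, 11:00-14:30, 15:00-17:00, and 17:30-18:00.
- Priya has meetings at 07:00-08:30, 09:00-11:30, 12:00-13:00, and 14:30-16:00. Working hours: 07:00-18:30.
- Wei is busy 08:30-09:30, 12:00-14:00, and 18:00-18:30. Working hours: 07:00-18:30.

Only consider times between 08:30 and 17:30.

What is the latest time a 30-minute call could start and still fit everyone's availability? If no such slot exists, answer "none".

Priya free within 07:00–18:30: 08:30–09:00, 11:30–12:00, 13:00–14:30, 16:00–18:30.
Wei free within 07:00–18:30: 07:00–08:30, 09:30–12:00, 14:00–18:00.
Yolanda ∩ Priya: 08:30–09:00, 11:30–12:00, 13:00–14:30, 16:00–17:00, 17:30–18:00.
Yolanda ∩ Priya ∩ Wei: 11:30–12:00, 14:00–14:30, 16:00–17:00, 17:30–18:00.
Restricted to 08:30–17:30: 11:30–12:00, 14:00–14:30, 16:00–17:00.
Windows ≥ 30 min: 11:30–12:00, 14:00–14:30, 16:00–17:00.
Latest start in the last window 16:00–17:00 is 17:00 − 30 min = 16:30.

16:30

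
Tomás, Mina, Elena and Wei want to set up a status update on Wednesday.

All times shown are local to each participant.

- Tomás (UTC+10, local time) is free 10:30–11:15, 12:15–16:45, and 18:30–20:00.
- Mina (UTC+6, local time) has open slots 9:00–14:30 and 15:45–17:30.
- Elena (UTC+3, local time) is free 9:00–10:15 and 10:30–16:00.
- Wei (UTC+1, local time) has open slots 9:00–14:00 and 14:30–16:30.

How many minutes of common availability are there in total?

Tomás → UTC: 00:30–01:15, 02:15–06:45, 08:30–10:00.
Mina → UTC: 03:00–08:30, 09:45–11:30.
Elena → UTC: 06:00–07:15, 07:30–13:00.
Wei → UTC: 08:00–13:00, 13:30–15:30.
Tomás ∩ Mina: 03:00–06:45, 09:45–10:00.
Tomás ∩ Mina ∩ Elena: 06:00–06:45, 09:45–10:00.
Tomás ∩ Mina ∩ Elena ∩ Wei: 09:45–10:00.
Total common minutes: 15.

15 minutes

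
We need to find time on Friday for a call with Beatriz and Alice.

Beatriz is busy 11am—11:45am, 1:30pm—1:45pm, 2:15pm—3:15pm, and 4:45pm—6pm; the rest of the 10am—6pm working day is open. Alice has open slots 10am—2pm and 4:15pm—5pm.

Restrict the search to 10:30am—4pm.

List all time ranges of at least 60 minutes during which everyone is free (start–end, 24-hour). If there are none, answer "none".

Beatriz free within 10:00–18:00: 10:00–11:00, 11:45–13:30, 13:45–14:15, 15:15–16:45.
Beatriz ∩ Alice: 10:00–11:00, 11:45–13:30, 13:45–14:00, 16:15–16:45.
Restricted to 10:30–16:00: 10:30–11:00, 11:45–13:30, 13:45–14:00.
Windows ≥ 60 min: 11:45–13:30.

11:45–13:30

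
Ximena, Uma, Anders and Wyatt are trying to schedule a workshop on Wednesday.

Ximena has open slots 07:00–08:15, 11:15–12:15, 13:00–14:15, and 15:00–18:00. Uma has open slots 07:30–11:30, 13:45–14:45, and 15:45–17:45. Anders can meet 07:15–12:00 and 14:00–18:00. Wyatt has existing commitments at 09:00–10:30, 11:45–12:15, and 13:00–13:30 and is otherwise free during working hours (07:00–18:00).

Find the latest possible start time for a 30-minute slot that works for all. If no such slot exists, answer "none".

Wyatt free within 07:00–18:00: 07:00–09:00, 10:30–11:45, 12:15–13:00, 13:30–18:00.
Ximena ∩ Uma: 07:30–08:15, 11:15–11:30, 13:45–14:15, 15:45–17:45.
Ximena ∩ Uma ∩ Anders: 07:30–08:15, 11:15–11:30, 14:00–14:15, 15:45–17:45.
Ximena ∩ Uma ∩ Anders ∩ Wyatt: 07:30–08:15, 11:15–11:30, 14:00–14:15, 15:45–17:45.
Windows ≥ 30 min: 07:30–08:15, 15:45–17:45.
Latest start in the last window 15:45–17:45 is 17:45 − 30 min = 17:15.

17:15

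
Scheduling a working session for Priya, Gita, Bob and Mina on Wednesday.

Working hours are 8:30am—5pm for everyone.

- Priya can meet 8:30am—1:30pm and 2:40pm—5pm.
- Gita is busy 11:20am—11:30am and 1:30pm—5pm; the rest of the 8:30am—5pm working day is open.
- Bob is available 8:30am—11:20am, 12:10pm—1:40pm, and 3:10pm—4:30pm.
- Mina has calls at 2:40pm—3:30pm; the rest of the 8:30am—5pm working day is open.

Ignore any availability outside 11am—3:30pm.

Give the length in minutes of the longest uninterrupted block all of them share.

Gita free within 08:30–17:00: 08:30–11:20, 11:30–13:30.
Mina free within 08:30–17:00: 08:30–14:40, 15:30–17:00.
Priya ∩ Gita: 08:30–11:20, 11:30–13:30.
Priya ∩ Gita ∩ Bob: 08:30–11:20, 12:10–13:30.
Priya ∩ Gita ∩ Bob ∩ Mina: 08:30–11:20, 12:10–13:30.
Restricted to 11:00–15:30: 11:00–11:20, 12:10–13:30.
Common window lengths: 20, 80 min; longest is 80.

80 minutes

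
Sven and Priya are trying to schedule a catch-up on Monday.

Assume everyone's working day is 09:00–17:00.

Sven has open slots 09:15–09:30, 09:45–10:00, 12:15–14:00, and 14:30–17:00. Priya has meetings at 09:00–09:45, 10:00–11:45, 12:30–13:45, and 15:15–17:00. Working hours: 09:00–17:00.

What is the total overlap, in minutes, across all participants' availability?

Priya free within 09:00–17:00: 09:45–10:00, 11:45–12:30, 13:45–15:15.
Sven ∩ Priya: 09:45–10:00, 12:15–12:30, 13:45–14:00, 14:30–15:15.
Total common minutes: 15 + 15 + 15 + 45 = 90.

90 minutes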